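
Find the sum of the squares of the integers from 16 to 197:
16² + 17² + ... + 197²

Use ∑_{k=1}^{n} k² = n(n+1)(2n+1)/6, then subtract the first 15 terms.
∑_{k=1}^{197} k² = 197×198×395/6 = 2567895
∑_{k=1}^{15} k² = 15×16×31/6 = 1240
∑_{k=16}^{197} k² = 2567895 - 1240 = 2566655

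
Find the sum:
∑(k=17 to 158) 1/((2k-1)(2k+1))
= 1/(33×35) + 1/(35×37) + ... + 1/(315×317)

Partial fractions: 1/((2k-1)(2k+1)) = (1/2)[1/(2k-1) - 1/(2k+1)]
The series telescopes:
= (1/2)[1/33 - 1/317]
= 142/10461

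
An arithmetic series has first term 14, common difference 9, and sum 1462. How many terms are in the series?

Using S = n/2 × [2a + (n-1)d]
1462 = n/2 × [2(14) + (n-1)(9)]
1462 = n/2 × [28 + 9n - 9]
2924 = n × [19 + 9n]
9n² + (19)n - 2924 = 0
Discriminant: Δ = (19)² - 4(9)(-2924) = 361 + 105264 = 105625
√Δ = 325
n = [-(19) + √Δ] / (2·9) = (-19 + 325) / 18 = 306 / 18 = 17
(The negative root is discarded since n must be a positive integer.)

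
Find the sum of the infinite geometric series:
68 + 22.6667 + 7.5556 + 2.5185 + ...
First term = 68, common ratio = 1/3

For |r| < 1, S = a / (1 - r)
S = 68 / (1 - (1/3))
S = 68 / (2/3)
S = 102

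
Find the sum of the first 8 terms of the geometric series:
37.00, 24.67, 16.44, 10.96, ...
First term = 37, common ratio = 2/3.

Sₙ = a(1 - rⁿ) / (1 - r)
S_8 = 37(1 - (2/3)^8) / (1 - (2/3))
S_8 = 37(1 - (256/6561)) / (1/3)
S_8 = 233285/2187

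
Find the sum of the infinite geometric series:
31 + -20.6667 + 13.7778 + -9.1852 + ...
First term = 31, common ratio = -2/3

For |r| < 1, S = a / (1 - r)
S = 31 / (1 - (-2/3))
S = 31 / (5/3)
S = 93/5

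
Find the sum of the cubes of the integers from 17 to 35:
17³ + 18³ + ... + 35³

Use ∑_{k=1}^{n} k³ = [n(n+1)/2]², then subtract the first 16 terms.
∑_{k=1}^{35} k³ = [35×36/2]² = 630² = 396900
∑_{k=1}^{16} k³ = [16×17/2]² = 136² = 18496
∑_{k=17}^{35} k³ = 396900 - 18496 = 378404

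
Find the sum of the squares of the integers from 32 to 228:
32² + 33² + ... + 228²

Use ∑_{k=1}^{n} k² = n(n+1)(2n+1)/6, then subtract the first 31 terms.
∑_{k=1}^{228} k² = 228×229×457/6 = 3976814
∑_{k=1}^{31} k² = 31×32×63/6 = 10416
∑_{k=32}^{228} k² = 3976814 - 10416 = 3966398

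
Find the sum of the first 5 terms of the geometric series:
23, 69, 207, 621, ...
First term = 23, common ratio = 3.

Sₙ = a(1 - rⁿ) / (1 - r)
S_5 = 23(1 - 3^5) / (1 - 3)
S_5 = 23(1 - 243) / (-2)
S_5 = 2783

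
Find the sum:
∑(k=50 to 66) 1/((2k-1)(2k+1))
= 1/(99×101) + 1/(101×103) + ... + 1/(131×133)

Partial fractions: 1/((2k-1)(2k+1)) = (1/2)[1/(2k-1) - 1/(2k+1)]
The series telescopes:
= (1/2)[1/99 - 1/133]
= 17/13167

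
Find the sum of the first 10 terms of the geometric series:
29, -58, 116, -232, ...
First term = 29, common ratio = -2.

Sₙ = a(1 - rⁿ) / (1 - r)
S_10 = 29(1 - (-2)^10) / (1 - (-2))
S_10 = 29(1 - 1024) / (3)
S_10 = -9889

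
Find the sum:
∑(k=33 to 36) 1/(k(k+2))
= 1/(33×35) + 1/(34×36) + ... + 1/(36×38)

Partial fractions: 1/(k(k+2)) = (1/2)[1/k - 1/(k+2)]
Telescoping leaves the first two and last two terms:
= (1/2)[1/33 + 1/34 - 1/37 - 1/38]
= 2513/788766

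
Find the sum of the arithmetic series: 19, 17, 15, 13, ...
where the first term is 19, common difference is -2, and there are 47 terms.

Sₙ = n/2 × (first + last)
Last term = a + (n-1)d = 19 + (47-1)×(-2) = -73
S_47 = 47/2 × (19 + (-73))
S_47 = 47/2 × (-54) = -1269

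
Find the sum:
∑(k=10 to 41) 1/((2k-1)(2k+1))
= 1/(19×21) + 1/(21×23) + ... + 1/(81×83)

Partial fractions: 1/((2k-1)(2k+1)) = (1/2)[1/(2k-1) - 1/(2k+1)]
The series telescopes:
= (1/2)[1/19 - 1/83]
= 32/1577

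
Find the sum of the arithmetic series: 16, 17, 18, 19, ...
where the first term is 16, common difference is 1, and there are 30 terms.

Sₙ = n/2 × (first + last)
Last term = a + (n-1)d = 16 + (30-1)×1 = 45
S_30 = 30/2 × (16 + 45)
S_30 = 30/2 × 61 = 915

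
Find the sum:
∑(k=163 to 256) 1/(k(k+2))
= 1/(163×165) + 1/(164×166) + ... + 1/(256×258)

Partial fractions: 1/(k(k+2)) = (1/2)[1/k - 1/(k+2)]
Telescoping leaves the first two and last two terms:
= (1/2)[1/163 + 1/164 - 1/257 - 1/258]
= 3957541/1772491992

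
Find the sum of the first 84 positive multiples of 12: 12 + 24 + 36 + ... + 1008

Factor out 12: = 12(1 + 2 + ... + 84) = 12 × n(n+1)/2
= 12 × 84×85/2
= 12 × 3570
= 42840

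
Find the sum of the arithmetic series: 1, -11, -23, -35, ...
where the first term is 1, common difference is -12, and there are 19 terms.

Sₙ = n/2 × (first + last)
Last term = a + (n-1)d = 1 + (19-1)×(-12) = -215
S_19 = 19/2 × (1 + (-215))
S_19 = 19/2 × (-214) = -2033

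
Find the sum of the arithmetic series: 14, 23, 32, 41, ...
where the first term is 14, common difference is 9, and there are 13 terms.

Sₙ = n/2 × (first + last)
Last term = a + (n-1)d = 14 + (13-1)×9 = 122
S_13 = 13/2 × (14 + 122)
S_13 = 13/2 × 136 = 884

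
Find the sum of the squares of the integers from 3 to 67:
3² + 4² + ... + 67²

Use ∑_{k=1}^{n} k² = n(n+1)(2n+1)/6, then subtract the first 2 terms.
∑_{k=1}^{67} k² = 67×68×135/6 = 102510
∑_{k=1}^{2} k² = 2×3×5/6 = 5
∑_{k=3}^{67} k² = 102510 - 5 = 102505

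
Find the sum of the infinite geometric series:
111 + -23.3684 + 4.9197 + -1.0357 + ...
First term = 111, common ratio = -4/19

For |r| < 1, S = a / (1 - r)
S = 111 / (1 - (-4/19))
S = 111 / (23/19)
S = 2109/23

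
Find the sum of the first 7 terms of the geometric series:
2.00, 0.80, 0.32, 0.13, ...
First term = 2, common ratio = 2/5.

Sₙ = a(1 - rⁿ) / (1 - r)
S_7 = 2(1 - (2/5)^7) / (1 - (2/5))
S_7 = 2(1 - (128/78125)) / (3/5)
S_7 = 51998/15625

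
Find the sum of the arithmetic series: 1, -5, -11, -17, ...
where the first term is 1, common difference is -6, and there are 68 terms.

Sₙ = n/2 × (first + last)
Last term = a + (n-1)d = 1 + (68-1)×(-6) = -401
S_68 = 68/2 × (1 + (-401))
S_68 = 68/2 × (-400) = -13600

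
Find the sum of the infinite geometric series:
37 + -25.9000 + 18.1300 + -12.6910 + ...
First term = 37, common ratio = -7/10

For |r| < 1, S = a / (1 - r)
S = 37 / (1 - (-7/10))
S = 37 / (17/10)
S = 370/17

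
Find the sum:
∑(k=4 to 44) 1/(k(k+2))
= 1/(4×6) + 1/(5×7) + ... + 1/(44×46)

Partial fractions: 1/(k(k+2)) = (1/2)[1/k - 1/(k+2)]
Telescoping leaves the first two and last two terms:
= (1/2)[1/4 + 1/5 - 1/45 - 1/46]
= 1681/8280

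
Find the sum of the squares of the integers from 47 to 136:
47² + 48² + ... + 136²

Use ∑_{k=1}^{n} k² = n(n+1)(2n+1)/6, then subtract the first 46 terms.
∑_{k=1}^{136} k² = 136×137×273/6 = 847756
∑_{k=1}^{46} k² = 46×47×93/6 = 33511
∑_{k=47}^{136} k² = 847756 - 33511 = 814245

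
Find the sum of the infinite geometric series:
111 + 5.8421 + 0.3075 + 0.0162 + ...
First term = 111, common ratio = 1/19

For |r| < 1, S = a / (1 - r)
S = 111 / (1 - (1/19))
S = 111 / (18/19)
S = 703/6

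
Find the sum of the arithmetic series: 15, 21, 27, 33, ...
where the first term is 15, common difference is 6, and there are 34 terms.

Sₙ = n/2 × (first + last)
Last term = a + (n-1)d = 15 + (34-1)×6 = 213
S_34 = 34/2 × (15 + 213)
S_34 = 34/2 × 228 = 3876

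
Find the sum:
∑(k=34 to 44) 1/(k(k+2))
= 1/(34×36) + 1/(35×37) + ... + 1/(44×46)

Partial fractions: 1/(k(k+2)) = (1/2)[1/k - 1/(k+2)]
Telescoping leaves the first two and last two terms:
= (1/2)[1/34 + 1/35 - 1/45 - 1/46]
= 1727/246330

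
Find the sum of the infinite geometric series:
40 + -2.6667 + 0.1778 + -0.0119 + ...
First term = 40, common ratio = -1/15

For |r| < 1, S = a / (1 - r)
S = 40 / (1 - (-1/15))
S = 40 / (16/15)
S = 75/2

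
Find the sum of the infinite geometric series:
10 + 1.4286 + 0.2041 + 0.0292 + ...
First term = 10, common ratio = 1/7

For |r| < 1, S = a / (1 - r)
S = 10 / (1 - (1/7))
S = 10 / (6/7)
S = 35/3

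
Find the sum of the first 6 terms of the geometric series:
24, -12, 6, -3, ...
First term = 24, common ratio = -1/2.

Sₙ = a(1 - rⁿ) / (1 - r)
S_6 = 24(1 - (-1/2)^6) / (1 - (-1/2))
S_6 = 24(1 - (1/64)) / (3/2)
S_6 = 63/4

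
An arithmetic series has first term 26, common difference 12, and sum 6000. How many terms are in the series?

Using S = n/2 × [2a + (n-1)d]
6000 = n/2 × [2(26) + (n-1)(12)]
6000 = n/2 × [52 + 12n - 12]
12000 = n × [40 + 12n]
12n² + (40)n - 12000 = 0
Discriminant: Δ = (40)² - 4(12)(-12000) = 1600 + 576000 = 577600
√Δ = 760
n = [-(40) + √Δ] / (2·12) = (-40 + 760) / 24 = 720 / 24 = 30
(The negative root is discarded since n must be a positive integer.)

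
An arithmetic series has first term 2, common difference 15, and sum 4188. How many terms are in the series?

Using S = n/2 × [2a + (n-1)d]
4188 = n/2 × [2(2) + (n-1)(15)]
4188 = n/2 × [4 + 15n - 15]
8376 = n × [-11 + 15n]
15n² + (-11)n - 8376 = 0
Discriminant: Δ = (-11)² - 4(15)(-8376) = 121 + 502560 = 502681
√Δ = 709
n = [-(-11) + √Δ] / (2·15) = (11 + 709) / 30 = 720 / 30 = 24
(The negative root is discarded since n must be a positive integer.)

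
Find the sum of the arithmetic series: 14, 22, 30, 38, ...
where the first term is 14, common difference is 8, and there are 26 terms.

Sₙ = n/2 × (first + last)
Last term = a + (n-1)d = 14 + (26-1)×8 = 214
S_26 = 26/2 × (14 + 214)
S_26 = 26/2 × 228 = 2964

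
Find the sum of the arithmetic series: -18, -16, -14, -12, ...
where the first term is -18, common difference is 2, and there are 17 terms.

Sₙ = n/2 × (first + last)
Last term = a + (n-1)d = -18 + (17-1)×2 = 14
S_17 = 17/2 × (-18 + 14)
S_17 = 17/2 × (-4) = -34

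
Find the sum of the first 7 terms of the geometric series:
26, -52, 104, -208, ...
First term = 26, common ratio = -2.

Sₙ = a(1 - rⁿ) / (1 - r)
S_7 = 26(1 - (-2)^7) / (1 - (-2))
S_7 = 26(1 - (-128)) / (3)
S_7 = 1118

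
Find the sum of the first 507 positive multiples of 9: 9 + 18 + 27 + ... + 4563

Factor out 9: = 9(1 + 2 + ... + 507) = 9 × n(n+1)/2
= 9 × 507×508/2
= 9 × 128778
= 1159002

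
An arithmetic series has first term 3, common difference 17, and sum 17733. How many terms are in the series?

Using S = n/2 × [2a + (n-1)d]
17733 = n/2 × [2(3) + (n-1)(17)]
17733 = n/2 × [6 + 17n - 17]
35466 = n × [-11 + 17n]
17n² + (-11)n - 35466 = 0
Discriminant: Δ = (-11)² - 4(17)(-35466) = 121 + 2411688 = 2411809
√Δ = 1553
n = [-(-11) + √Δ] / (2·17) = (11 + 1553) / 34 = 1564 / 34 = 46
(The negative root is discarded since n must be a positive integer.)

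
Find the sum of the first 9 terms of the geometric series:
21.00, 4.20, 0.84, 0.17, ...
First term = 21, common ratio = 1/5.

Sₙ = a(1 - rⁿ) / (1 - r)
S_9 = 21(1 - (1/5)^9) / (1 - (1/5))
S_9 = 21(1 - (1/1953125)) / (4/5)
S_9 = 10253901/390625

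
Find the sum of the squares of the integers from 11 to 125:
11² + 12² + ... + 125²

Use ∑_{k=1}^{n} k² = n(n+1)(2n+1)/6, then subtract the first 10 terms.
∑_{k=1}^{125} k² = 125×126×251/6 = 658875
∑_{k=1}^{10} k² = 10×11×21/6 = 385
∑_{k=11}^{125} k² = 658875 - 385 = 658490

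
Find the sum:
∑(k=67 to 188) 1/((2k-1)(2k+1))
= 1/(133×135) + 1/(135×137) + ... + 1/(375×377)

Partial fractions: 1/((2k-1)(2k+1)) = (1/2)[1/(2k-1) - 1/(2k+1)]
The series telescopes:
= (1/2)[1/133 - 1/377]
= 122/50141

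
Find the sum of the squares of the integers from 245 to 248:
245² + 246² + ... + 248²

Use ∑_{k=1}^{n} k² = n(n+1)(2n+1)/6, then subtract the first 244 terms.
∑_{k=1}^{248} k² = 248×249×497/6 = 5115124
∑_{k=1}^{244} k² = 244×245×489/6 = 4872070
∑_{k=245}^{248} k² = 5115124 - 4872070 = 243054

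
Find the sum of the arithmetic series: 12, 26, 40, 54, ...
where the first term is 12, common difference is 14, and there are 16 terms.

Sₙ = n/2 × (first + last)
Last term = a + (n-1)d = 12 + (16-1)×14 = 222
S_16 = 16/2 × (12 + 222)
S_16 = 16/2 × 234 = 1872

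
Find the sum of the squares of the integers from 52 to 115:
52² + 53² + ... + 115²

Use ∑_{k=1}^{n} k² = n(n+1)(2n+1)/6, then subtract the first 51 terms.
∑_{k=1}^{115} k² = 115×116×231/6 = 513590
∑_{k=1}^{51} k² = 51×52×103/6 = 45526
∑_{k=52}^{115} k² = 513590 - 45526 = 468064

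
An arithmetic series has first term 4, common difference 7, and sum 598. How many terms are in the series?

Using S = n/2 × [2a + (n-1)d]
598 = n/2 × [2(4) + (n-1)(7)]
598 = n/2 × [8 + 7n - 7]
1196 = n × [1 + 7n]
7n² + (1)n - 1196 = 0
Discriminant: Δ = (1)² - 4(7)(-1196) = 1 + 33488 = 33489
√Δ = 183
n = [-(1) + √Δ] / (2·7) = (-1 + 183) / 14 = 182 / 14 = 13
(The negative root is discarded since n must be a positive integer.)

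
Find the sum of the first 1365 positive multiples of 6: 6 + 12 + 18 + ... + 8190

Factor out 6: = 6(1 + 2 + ... + 1365) = 6 × n(n+1)/2
= 6 × 1365×1366/2
= 6 × 932295
= 5593770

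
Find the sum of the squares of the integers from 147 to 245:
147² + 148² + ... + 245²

Use ∑_{k=1}^{n} k² = n(n+1)(2n+1)/6, then subtract the first 146 terms.
∑_{k=1}^{245} k² = 245×246×491/6 = 4932095
∑_{k=1}^{146} k² = 146×147×293/6 = 1048061
∑_{k=147}^{245} k² = 4932095 - 1048061 = 3884034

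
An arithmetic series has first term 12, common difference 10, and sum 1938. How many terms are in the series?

Using S = n/2 × [2a + (n-1)d]
1938 = n/2 × [2(12) + (n-1)(10)]
1938 = n/2 × [24 + 10n - 10]
3876 = n × [14 + 10n]
10n² + (14)n - 3876 = 0
Discriminant: Δ = (14)² - 4(10)(-3876) = 196 + 155040 = 155236
√Δ = 394
n = [-(14) + √Δ] / (2·10) = (-14 + 394) / 20 = 380 / 20 = 19
(The negative root is discarded since n must be a positive integer.)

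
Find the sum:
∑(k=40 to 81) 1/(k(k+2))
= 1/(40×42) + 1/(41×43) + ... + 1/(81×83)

Partial fractions: 1/(k(k+2)) = (1/2)[1/k - 1/(k+2)]
Telescoping leaves the first two and last two terms:
= (1/2)[1/40 + 1/41 - 1/82 - 1/83]
= 3423/272240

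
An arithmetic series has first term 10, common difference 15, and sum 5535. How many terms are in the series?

Using S = n/2 × [2a + (n-1)d]
5535 = n/2 × [2(10) + (n-1)(15)]
5535 = n/2 × [20 + 15n - 15]
11070 = n × [5 + 15n]
15n² + (5)n - 11070 = 0
Discriminant: Δ = (5)² - 4(15)(-11070) = 25 + 664200 = 664225
√Δ = 815
n = [-(5) + √Δ] / (2·15) = (-5 + 815) / 30 = 810 / 30 = 27
(The negative root is discarded since n must be a positive integer.)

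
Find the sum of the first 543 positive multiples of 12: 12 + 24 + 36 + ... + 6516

Factor out 12: = 12(1 + 2 + ... + 543) = 12 × n(n+1)/2
= 12 × 543×544/2
= 12 × 147696
= 1772352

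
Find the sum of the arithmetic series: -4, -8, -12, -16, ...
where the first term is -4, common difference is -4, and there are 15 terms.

Sₙ = n/2 × (first + last)
Last term = a + (n-1)d = -4 + (15-1)×(-4) = -60
S_15 = 15/2 × (-4 + (-60))
S_15 = 15/2 × (-64) = -480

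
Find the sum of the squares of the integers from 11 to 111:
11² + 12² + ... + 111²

Use ∑_{k=1}^{n} k² = n(n+1)(2n+1)/6, then subtract the first 10 terms.
∑_{k=1}^{111} k² = 111×112×223/6 = 462056
∑_{k=1}^{10} k² = 10×11×21/6 = 385
∑_{k=11}^{111} k² = 462056 - 385 = 461671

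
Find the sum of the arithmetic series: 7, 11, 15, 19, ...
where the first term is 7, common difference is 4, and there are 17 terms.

Sₙ = n/2 × (first + last)
Last term = a + (n-1)d = 7 + (17-1)×4 = 71
S_17 = 17/2 × (7 + 71)
S_17 = 17/2 × 78 = 663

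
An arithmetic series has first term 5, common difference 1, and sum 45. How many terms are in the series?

Using S = n/2 × [2a + (n-1)d]
45 = n/2 × [2(5) + (n-1)(1)]
45 = n/2 × [10 + 1n - 1]
90 = n × [9 + 1n]
1n² + (9)n - 90 = 0
Discriminant: Δ = (9)² - 4(1)(-90) = 81 + 360 = 441
√Δ = 21
n = [-(9) + √Δ] / (2·1) = (-9 + 21) / 2 = 12 / 2 = 6
(The negative root is discarded since n must be a positive integer.)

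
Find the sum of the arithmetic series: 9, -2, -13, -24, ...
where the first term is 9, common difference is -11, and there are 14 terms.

Sₙ = n/2 × (first + last)
Last term = a + (n-1)d = 9 + (14-1)×(-11) = -134
S_14 = 14/2 × (9 + (-134))
S_14 = 14/2 × (-125) = -875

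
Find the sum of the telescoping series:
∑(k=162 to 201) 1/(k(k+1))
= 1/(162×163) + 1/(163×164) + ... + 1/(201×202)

Partial fractions: 1/(k(k+1)) = 1/k - 1/(k+1)
The series telescopes:
= (1/162 - 1/163) + (1/163 - 1/164) + ... + (1/201 - 1/202)
= 1/162 - 1/202
= 10/8181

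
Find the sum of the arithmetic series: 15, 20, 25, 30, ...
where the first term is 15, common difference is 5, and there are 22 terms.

Sₙ = n/2 × (first + last)
Last term = a + (n-1)d = 15 + (22-1)×5 = 120
S_22 = 22/2 × (15 + 120)
S_22 = 22/2 × 135 = 1485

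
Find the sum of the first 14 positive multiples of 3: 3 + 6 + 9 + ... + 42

Factor out 3: = 3(1 + 2 + ... + 14) = 3 × n(n+1)/2
= 3 × 14×15/2
= 3 × 105
= 315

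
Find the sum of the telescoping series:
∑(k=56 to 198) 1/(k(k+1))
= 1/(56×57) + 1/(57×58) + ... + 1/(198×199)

Partial fractions: 1/(k(k+1)) = 1/k - 1/(k+1)
The series telescopes:
= (1/56 - 1/57) + (1/57 - 1/58) + ... + (1/198 - 1/199)
= 1/56 - 1/199
= 143/11144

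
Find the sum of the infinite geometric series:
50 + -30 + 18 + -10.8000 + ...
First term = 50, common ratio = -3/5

For |r| < 1, S = a / (1 - r)
S = 50 / (1 - (-3/5))
S = 50 / (8/5)
S = 125/4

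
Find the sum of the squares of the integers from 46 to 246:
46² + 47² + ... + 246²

Use ∑_{k=1}^{n} k² = n(n+1)(2n+1)/6, then subtract the first 45 terms.
∑_{k=1}^{246} k² = 246×247×493/6 = 4992611
∑_{k=1}^{45} k² = 45×46×91/6 = 31395
∑_{k=46}^{246} k² = 4992611 - 31395 = 4961216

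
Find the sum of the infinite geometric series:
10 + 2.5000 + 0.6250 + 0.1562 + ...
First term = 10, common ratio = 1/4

For |r| < 1, S = a / (1 - r)
S = 10 / (1 - (1/4))
S = 10 / (3/4)
S = 40/3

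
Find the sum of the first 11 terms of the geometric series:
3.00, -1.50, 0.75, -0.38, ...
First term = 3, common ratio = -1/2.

Sₙ = a(1 - rⁿ) / (1 - r)
S_11 = 3(1 - (-1/2)^11) / (1 - (-1/2))
S_11 = 3(1 - (-1/2048)) / (3/2)
S_11 = 2049/1024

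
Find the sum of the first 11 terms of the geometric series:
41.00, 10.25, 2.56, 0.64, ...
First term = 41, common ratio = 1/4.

Sₙ = a(1 - rⁿ) / (1 - r)
S_11 = 41(1 - (1/4)^11) / (1 - (1/4))
S_11 = 41(1 - (1/4194304)) / (3/4)
S_11 = 57322141/1048576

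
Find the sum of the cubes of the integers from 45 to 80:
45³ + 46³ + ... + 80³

Use ∑_{k=1}^{n} k³ = [n(n+1)/2]², then subtract the first 44 terms.
∑_{k=1}^{80} k³ = [80×81/2]² = 3240² = 10497600
∑_{k=1}^{44} k³ = [44×45/2]² = 990² = 980100
∑_{k=45}^{80} k³ = 10497600 - 980100 = 9517500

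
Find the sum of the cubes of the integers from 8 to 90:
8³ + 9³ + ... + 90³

Use ∑_{k=1}^{n} k³ = [n(n+1)/2]², then subtract the first 7 terms.
∑_{k=1}^{90} k³ = [90×91/2]² = 4095² = 16769025
∑_{k=1}^{7} k³ = [7×8/2]² = 28² = 784
∑_{k=8}^{90} k³ = 16769025 - 784 = 16768241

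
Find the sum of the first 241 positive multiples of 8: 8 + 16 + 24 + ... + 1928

Factor out 8: = 8(1 + 2 + ... + 241) = 8 × n(n+1)/2
= 8 × 241×242/2
= 8 × 29161
= 233288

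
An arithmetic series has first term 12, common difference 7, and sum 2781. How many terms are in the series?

Using S = n/2 × [2a + (n-1)d]
2781 = n/2 × [2(12) + (n-1)(7)]
2781 = n/2 × [24 + 7n - 7]
5562 = n × [17 + 7n]
7n² + (17)n - 5562 = 0
Discriminant: Δ = (17)² - 4(7)(-5562) = 289 + 155736 = 156025
√Δ = 395
n = [-(17) + √Δ] / (2·7) = (-17 + 395) / 14 = 378 / 14 = 27
(The negative root is discarded since n must be a positive integer.)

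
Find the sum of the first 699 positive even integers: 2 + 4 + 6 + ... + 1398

Sum of first n even numbers = n(n+1)
= 699×700
= 489300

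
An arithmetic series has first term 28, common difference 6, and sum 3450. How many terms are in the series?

Using S = n/2 × [2a + (n-1)d]
3450 = n/2 × [2(28) + (n-1)(6)]
3450 = n/2 × [56 + 6n - 6]
6900 = n × [50 + 6n]
6n² + (50)n - 6900 = 0
Discriminant: Δ = (50)² - 4(6)(-6900) = 2500 + 165600 = 168100
√Δ = 410
n = [-(50) + √Δ] / (2·6) = (-50 + 410) / 12 = 360 / 12 = 30
(The negative root is discarded since n must be a positive integer.)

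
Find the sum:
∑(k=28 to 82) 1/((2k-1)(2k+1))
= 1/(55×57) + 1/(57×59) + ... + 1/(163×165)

Partial fractions: 1/((2k-1)(2k+1)) = (1/2)[1/(2k-1) - 1/(2k+1)]
The series telescopes:
= (1/2)[1/55 - 1/165]
= 1/165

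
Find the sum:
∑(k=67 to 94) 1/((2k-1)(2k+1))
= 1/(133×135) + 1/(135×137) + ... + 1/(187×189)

Partial fractions: 1/((2k-1)(2k+1)) = (1/2)[1/(2k-1) - 1/(2k+1)]
The series telescopes:
= (1/2)[1/133 - 1/189]
= 4/3591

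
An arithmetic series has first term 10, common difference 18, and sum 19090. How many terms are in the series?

Using S = n/2 × [2a + (n-1)d]
19090 = n/2 × [2(10) + (n-1)(18)]
19090 = n/2 × [20 + 18n - 18]
38180 = n × [2 + 18n]
18n² + (2)n - 38180 = 0
Discriminant: Δ = (2)² - 4(18)(-38180) = 4 + 2748960 = 2748964
√Δ = 1658
n = [-(2) + √Δ] / (2·18) = (-2 + 1658) / 36 = 1656 / 36 = 46
(The negative root is discarded since n must be a positive integer.)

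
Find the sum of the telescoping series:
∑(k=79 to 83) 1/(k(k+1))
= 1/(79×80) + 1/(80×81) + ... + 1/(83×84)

Partial fractions: 1/(k(k+1)) = 1/k - 1/(k+1)
The series telescopes:
= (1/79 - 1/80) + (1/80 - 1/81) + ... + (1/83 - 1/84)
= 1/79 - 1/84
= 5/6636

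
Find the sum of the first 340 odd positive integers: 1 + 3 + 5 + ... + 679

Sum of first n odd numbers = n²
= 340²
= 115600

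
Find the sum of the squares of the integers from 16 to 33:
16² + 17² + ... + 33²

Use ∑_{k=1}^{n} k² = n(n+1)(2n+1)/6, then subtract the first 15 terms.
∑_{k=1}^{33} k² = 33×34×67/6 = 12529
∑_{k=1}^{15} k² = 15×16×31/6 = 1240
∑_{k=16}^{33} k² = 12529 - 1240 = 11289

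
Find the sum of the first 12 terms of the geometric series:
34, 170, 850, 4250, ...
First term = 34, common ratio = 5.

Sₙ = a(1 - rⁿ) / (1 - r)
S_12 = 34(1 - 5^12) / (1 - 5)
S_12 = 34(1 - 244140625) / (-4)
S_12 = 2075195304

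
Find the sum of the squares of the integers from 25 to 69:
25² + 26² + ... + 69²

Use ∑_{k=1}^{n} k² = n(n+1)(2n+1)/6, then subtract the first 24 terms.
∑_{k=1}^{69} k² = 69×70×139/6 = 111895
∑_{k=1}^{24} k² = 24×25×49/6 = 4900
∑_{k=25}^{69} k² = 111895 - 4900 = 106995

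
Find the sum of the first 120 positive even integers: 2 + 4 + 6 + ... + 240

Sum of first n even numbers = n(n+1)
= 120×121
= 14520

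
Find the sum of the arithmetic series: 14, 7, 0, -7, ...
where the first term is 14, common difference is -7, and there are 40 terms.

Sₙ = n/2 × (first + last)
Last term = a + (n-1)d = 14 + (40-1)×(-7) = -259
S_40 = 40/2 × (14 + (-259))
S_40 = 40/2 × (-245) = -4900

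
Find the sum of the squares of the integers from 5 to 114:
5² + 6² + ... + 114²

Use ∑_{k=1}^{n} k² = n(n+1)(2n+1)/6, then subtract the first 4 terms.
∑_{k=1}^{114} k² = 114×115×229/6 = 500365
∑_{k=1}^{4} k² = 4×5×9/6 = 30
∑_{k=5}^{114} k² = 500365 - 30 = 500335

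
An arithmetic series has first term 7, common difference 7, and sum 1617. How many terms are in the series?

Using S = n/2 × [2a + (n-1)d]
1617 = n/2 × [2(7) + (n-1)(7)]
1617 = n/2 × [14 + 7n - 7]
3234 = n × [7 + 7n]
7n² + (7)n - 3234 = 0
Discriminant: Δ = (7)² - 4(7)(-3234) = 49 + 90552 = 90601
√Δ = 301
n = [-(7) + √Δ] / (2·7) = (-7 + 301) / 14 = 294 / 14 = 21
(The negative root is discarded since n must be a positive integer.)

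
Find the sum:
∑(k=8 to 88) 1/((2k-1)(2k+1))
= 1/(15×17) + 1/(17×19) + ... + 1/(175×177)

Partial fractions: 1/((2k-1)(2k+1)) = (1/2)[1/(2k-1) - 1/(2k+1)]
The series telescopes:
= (1/2)[1/15 - 1/177]
= 9/295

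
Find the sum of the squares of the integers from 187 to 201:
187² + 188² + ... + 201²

Use ∑_{k=1}^{n} k² = n(n+1)(2n+1)/6, then subtract the first 186 terms.
∑_{k=1}^{201} k² = 201×202×403/6 = 2727101
∑_{k=1}^{186} k² = 186×187×373/6 = 2162281
∑_{k=187}^{201} k² = 2727101 - 2162281 = 564820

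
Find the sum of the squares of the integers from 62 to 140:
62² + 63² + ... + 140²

Use ∑_{k=1}^{n} k² = n(n+1)(2n+1)/6, then subtract the first 61 terms.
∑_{k=1}^{140} k² = 140×141×281/6 = 924490
∑_{k=1}^{61} k² = 61×62×123/6 = 77531
∑_{k=62}^{140} k² = 924490 - 77531 = 846959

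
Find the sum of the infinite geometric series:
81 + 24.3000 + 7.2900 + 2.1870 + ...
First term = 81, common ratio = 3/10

For |r| < 1, S = a / (1 - r)
S = 81 / (1 - (3/10))
S = 81 / (7/10)
S = 810/7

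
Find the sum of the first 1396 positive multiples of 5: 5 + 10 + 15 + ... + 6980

Factor out 5: = 5(1 + 2 + ... + 1396) = 5 × n(n+1)/2
= 5 × 1396×1397/2
= 5 × 975106
= 4875530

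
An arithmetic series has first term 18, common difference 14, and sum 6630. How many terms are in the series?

Using S = n/2 × [2a + (n-1)d]
6630 = n/2 × [2(18) + (n-1)(14)]
6630 = n/2 × [36 + 14n - 14]
13260 = n × [22 + 14n]
14n² + (22)n - 13260 = 0
Discriminant: Δ = (22)² - 4(14)(-13260) = 484 + 742560 = 743044
√Δ = 862
n = [-(22) + √Δ] / (2·14) = (-22 + 862) / 28 = 840 / 28 = 30
(The negative root is discarded since n must be a positive integer.)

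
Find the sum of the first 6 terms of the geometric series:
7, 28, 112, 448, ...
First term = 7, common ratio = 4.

Sₙ = a(1 - rⁿ) / (1 - r)
S_6 = 7(1 - 4^6) / (1 - 4)
S_6 = 7(1 - 4096) / (-3)
S_6 = 9555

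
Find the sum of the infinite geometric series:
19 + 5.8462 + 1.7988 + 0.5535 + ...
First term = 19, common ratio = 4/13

For |r| < 1, S = a / (1 - r)
S = 19 / (1 - (4/13))
S = 19 / (9/13)
S = 247/9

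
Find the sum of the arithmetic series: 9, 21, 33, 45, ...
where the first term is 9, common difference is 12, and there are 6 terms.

Sₙ = n/2 × (first + last)
Last term = a + (n-1)d = 9 + (6-1)×12 = 69
S_6 = 6/2 × (9 + 69)
S_6 = 6/2 × 78 = 234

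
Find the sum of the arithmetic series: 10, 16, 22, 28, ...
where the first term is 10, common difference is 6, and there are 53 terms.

Sₙ = n/2 × (first + last)
Last term = a + (n-1)d = 10 + (53-1)×6 = 322
S_53 = 53/2 × (10 + 322)
S_53 = 53/2 × 332 = 8798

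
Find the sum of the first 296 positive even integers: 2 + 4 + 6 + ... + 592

Sum of first n even numbers = n(n+1)
= 296×297
= 87912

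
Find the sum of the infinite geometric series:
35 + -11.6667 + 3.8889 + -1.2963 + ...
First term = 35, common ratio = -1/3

For |r| < 1, S = a / (1 - r)
S = 35 / (1 - (-1/3))
S = 35 / (4/3)
S = 105/4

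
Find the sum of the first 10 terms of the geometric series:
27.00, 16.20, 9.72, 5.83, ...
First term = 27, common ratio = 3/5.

Sₙ = a(1 - rⁿ) / (1 - r)
S_10 = 27(1 - (3/5)^10) / (1 - (3/5))
S_10 = 27(1 - (59049/9765625)) / (2/5)
S_10 = 131038776/1953125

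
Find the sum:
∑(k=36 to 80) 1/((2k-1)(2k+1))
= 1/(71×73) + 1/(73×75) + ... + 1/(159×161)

Partial fractions: 1/((2k-1)(2k+1)) = (1/2)[1/(2k-1) - 1/(2k+1)]
The series telescopes:
= (1/2)[1/71 - 1/161]
= 45/11431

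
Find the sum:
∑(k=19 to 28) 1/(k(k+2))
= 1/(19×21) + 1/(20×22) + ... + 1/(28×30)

Partial fractions: 1/(k(k+2)) = (1/2)[1/k - 1/(k+2)]
Telescoping leaves the first two and last two terms:
= (1/2)[1/19 + 1/20 - 1/29 - 1/30]
= 1151/66120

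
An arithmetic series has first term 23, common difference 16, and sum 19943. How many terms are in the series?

Using S = n/2 × [2a + (n-1)d]
19943 = n/2 × [2(23) + (n-1)(16)]
19943 = n/2 × [46 + 16n - 16]
39886 = n × [30 + 16n]
16n² + (30)n - 39886 = 0
Discriminant: Δ = (30)² - 4(16)(-39886) = 900 + 2552704 = 2553604
√Δ = 1598
n = [-(30) + √Δ] / (2·16) = (-30 + 1598) / 32 = 1568 / 32 = 49
(The negative root is discarded since n must be a positive integer.)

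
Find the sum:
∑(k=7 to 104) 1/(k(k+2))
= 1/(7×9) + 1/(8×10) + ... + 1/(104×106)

Partial fractions: 1/(k(k+2)) = (1/2)[1/k - 1/(k+2)]
Telescoping leaves the first two and last two terms:
= (1/2)[1/7 + 1/8 - 1/105 - 1/106]
= 1583/12720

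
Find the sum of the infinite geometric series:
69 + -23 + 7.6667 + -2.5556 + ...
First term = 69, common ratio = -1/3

For |r| < 1, S = a / (1 - r)
S = 69 / (1 - (-1/3))
S = 69 / (4/3)
S = 207/4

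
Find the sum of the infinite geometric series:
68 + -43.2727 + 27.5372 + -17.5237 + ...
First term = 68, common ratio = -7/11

For |r| < 1, S = a / (1 - r)
S = 68 / (1 - (-7/11))
S = 68 / (18/11)
S = 374/9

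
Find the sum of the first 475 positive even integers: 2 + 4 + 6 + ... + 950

Sum of first n even numbers = n(n+1)
= 475×476
= 226100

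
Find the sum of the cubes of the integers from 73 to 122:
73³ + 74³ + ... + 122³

Use ∑_{k=1}^{n} k³ = [n(n+1)/2]², then subtract the first 72 terms.
∑_{k=1}^{122} k³ = [122×123/2]² = 7503² = 56295009
∑_{k=1}^{72} k³ = [72×73/2]² = 2628² = 6906384
∑_{k=73}^{122} k³ = 56295009 - 6906384 = 49388625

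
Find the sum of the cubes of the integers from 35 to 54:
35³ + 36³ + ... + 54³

Use ∑_{k=1}^{n} k³ = [n(n+1)/2]², then subtract the first 34 terms.
∑_{k=1}^{54} k³ = [54×55/2]² = 1485² = 2205225
∑_{k=1}^{34} k³ = [34×35/2]² = 595² = 354025
∑_{k=35}^{54} k³ = 2205225 - 354025 = 1851200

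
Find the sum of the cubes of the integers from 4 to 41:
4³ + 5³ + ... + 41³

Use ∑_{k=1}^{n} k³ = [n(n+1)/2]², then subtract the first 3 terms.
∑_{k=1}^{41} k³ = [41×42/2]² = 861² = 741321
∑_{k=1}^{3} k³ = [3×4/2]² = 6² = 36
∑_{k=4}^{41} k³ = 741321 - 36 = 741285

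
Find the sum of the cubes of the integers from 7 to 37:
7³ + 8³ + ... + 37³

Use ∑_{k=1}^{n} k³ = [n(n+1)/2]², then subtract the first 6 terms.
∑_{k=1}^{37} k³ = [37×38/2]² = 703² = 494209
∑_{k=1}^{6} k³ = [6×7/2]² = 21² = 441
∑_{k=7}^{37} k³ = 494209 - 441 = 493768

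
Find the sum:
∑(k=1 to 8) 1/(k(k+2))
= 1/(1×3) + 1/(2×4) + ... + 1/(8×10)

Partial fractions: 1/(k(k+2)) = (1/2)[1/k - 1/(k+2)]
Telescoping leaves the first two and last two terms:
= (1/2)[1/1 + 1/2 - 1/9 - 1/10]
= 29/45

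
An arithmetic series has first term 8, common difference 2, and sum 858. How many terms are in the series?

Using S = n/2 × [2a + (n-1)d]
858 = n/2 × [2(8) + (n-1)(2)]
858 = n/2 × [16 + 2n - 2]
1716 = n × [14 + 2n]
2n² + (14)n - 1716 = 0
Discriminant: Δ = (14)² - 4(2)(-1716) = 196 + 13728 = 13924
√Δ = 118
n = [-(14) + √Δ] / (2·2) = (-14 + 118) / 4 = 104 / 4 = 26
(The negative root is discarded since n must be a positive integer.)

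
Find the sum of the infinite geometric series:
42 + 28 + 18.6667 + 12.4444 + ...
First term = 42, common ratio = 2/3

For |r| < 1, S = a / (1 - r)
S = 42 / (1 - (2/3))
S = 42 / (1/3)
S = 126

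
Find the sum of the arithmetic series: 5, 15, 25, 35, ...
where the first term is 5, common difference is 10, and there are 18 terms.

Sₙ = n/2 × (first + last)
Last term = a + (n-1)d = 5 + (18-1)×10 = 175
S_18 = 18/2 × (5 + 175)
S_18 = 18/2 × 180 = 1620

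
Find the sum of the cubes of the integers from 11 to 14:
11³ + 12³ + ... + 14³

Use ∑_{k=1}^{n} k³ = [n(n+1)/2]², then subtract the first 10 terms.
∑_{k=1}^{14} k³ = [14×15/2]² = 105² = 11025
∑_{k=1}^{10} k³ = [10×11/2]² = 55² = 3025
∑_{k=11}^{14} k³ = 11025 - 3025 = 8000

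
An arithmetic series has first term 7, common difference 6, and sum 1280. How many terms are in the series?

Using S = n/2 × [2a + (n-1)d]
1280 = n/2 × [2(7) + (n-1)(6)]
1280 = n/2 × [14 + 6n - 6]
2560 = n × [8 + 6n]
6n² + (8)n - 2560 = 0
Discriminant: Δ = (8)² - 4(6)(-2560) = 64 + 61440 = 61504
√Δ = 248
n = [-(8) + √Δ] / (2·6) = (-8 + 248) / 12 = 240 / 12 = 20
(The negative root is discarded since n must be a positive integer.)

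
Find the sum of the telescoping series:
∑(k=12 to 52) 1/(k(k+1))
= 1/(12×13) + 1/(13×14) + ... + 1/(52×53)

Partial fractions: 1/(k(k+1)) = 1/k - 1/(k+1)
The series telescopes:
= (1/12 - 1/13) + (1/13 - 1/14) + ... + (1/52 - 1/53)
= 1/12 - 1/53
= 41/636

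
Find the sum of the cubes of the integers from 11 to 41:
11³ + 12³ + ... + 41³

Use ∑_{k=1}^{n} k³ = [n(n+1)/2]², then subtract the first 10 terms.
∑_{k=1}^{41} k³ = [41×42/2]² = 861² = 741321
∑_{k=1}^{10} k³ = [10×11/2]² = 55² = 3025
∑_{k=11}^{41} k³ = 741321 - 3025 = 738296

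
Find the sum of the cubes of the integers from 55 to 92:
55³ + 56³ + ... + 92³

Use ∑_{k=1}^{n} k³ = [n(n+1)/2]², then subtract the first 54 terms.
∑_{k=1}^{92} k³ = [92×93/2]² = 4278² = 18301284
∑_{k=1}^{54} k³ = [54×55/2]² = 1485² = 2205225
∑_{k=55}^{92} k³ = 18301284 - 2205225 = 16096059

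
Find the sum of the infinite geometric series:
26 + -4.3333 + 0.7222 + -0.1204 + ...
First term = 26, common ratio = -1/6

For |r| < 1, S = a / (1 - r)
S = 26 / (1 - (-1/6))
S = 26 / (7/6)
S = 156/7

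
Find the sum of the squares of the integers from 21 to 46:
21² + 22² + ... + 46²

Use ∑_{k=1}^{n} k² = n(n+1)(2n+1)/6, then subtract the first 20 terms.
∑_{k=1}^{46} k² = 46×47×93/6 = 33511
∑_{k=1}^{20} k² = 20×21×41/6 = 2870
∑_{k=21}^{46} k² = 33511 - 2870 = 30641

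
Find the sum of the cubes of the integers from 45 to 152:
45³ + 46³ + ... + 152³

Use ∑_{k=1}^{n} k³ = [n(n+1)/2]², then subtract the first 44 terms.
∑_{k=1}^{152} k³ = [152×153/2]² = 11628² = 135210384
∑_{k=1}^{44} k³ = [44×45/2]² = 990² = 980100
∑_{k=45}^{152} k³ = 135210384 - 980100 = 134230284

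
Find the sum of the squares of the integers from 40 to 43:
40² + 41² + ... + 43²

Use ∑_{k=1}^{n} k² = n(n+1)(2n+1)/6, then subtract the first 39 terms.
∑_{k=1}^{43} k² = 43×44×87/6 = 27434
∑_{k=1}^{39} k² = 39×40×79/6 = 20540
∑_{k=40}^{43} k² = 27434 - 20540 = 6894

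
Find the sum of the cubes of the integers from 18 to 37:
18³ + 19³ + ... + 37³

Use ∑_{k=1}^{n} k³ = [n(n+1)/2]², then subtract the first 17 terms.
∑_{k=1}^{37} k³ = [37×38/2]² = 703² = 494209
∑_{k=1}^{17} k³ = [17×18/2]² = 153² = 23409
∑_{k=18}^{37} k³ = 494209 - 23409 = 470800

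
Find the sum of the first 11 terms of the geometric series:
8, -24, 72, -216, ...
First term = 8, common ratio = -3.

Sₙ = a(1 - rⁿ) / (1 - r)
S_11 = 8(1 - (-3)^11) / (1 - (-3))
S_11 = 8(1 - (-177147)) / (4)
S_11 = 354296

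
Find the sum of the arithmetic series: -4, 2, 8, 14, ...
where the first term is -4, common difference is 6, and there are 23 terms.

Sₙ = n/2 × (first + last)
Last term = a + (n-1)d = -4 + (23-1)×6 = 128
S_23 = 23/2 × (-4 + 128)
S_23 = 23/2 × 124 = 1426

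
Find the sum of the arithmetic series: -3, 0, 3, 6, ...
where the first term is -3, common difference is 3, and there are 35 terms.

Sₙ = n/2 × (first + last)
Last term = a + (n-1)d = -3 + (35-1)×3 = 99
S_35 = 35/2 × (-3 + 99)
S_35 = 35/2 × 96 = 1680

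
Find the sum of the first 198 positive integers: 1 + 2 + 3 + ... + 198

Formula: ∑k = n(n+1)/2
= 198×199/2
= 39402/2
= 19701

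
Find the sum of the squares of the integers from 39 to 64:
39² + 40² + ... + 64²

Use ∑_{k=1}^{n} k² = n(n+1)(2n+1)/6, then subtract the first 38 terms.
∑_{k=1}^{64} k² = 64×65×129/6 = 89440
∑_{k=1}^{38} k² = 38×39×77/6 = 19019
∑_{k=39}^{64} k² = 89440 - 19019 = 70421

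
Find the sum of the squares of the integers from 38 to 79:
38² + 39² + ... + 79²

Use ∑_{k=1}^{n} k² = n(n+1)(2n+1)/6, then subtract the first 37 terms.
∑_{k=1}^{79} k² = 79×80×159/6 = 167480
∑_{k=1}^{37} k² = 37×38×75/6 = 17575
∑_{k=38}^{79} k² = 167480 - 17575 = 149905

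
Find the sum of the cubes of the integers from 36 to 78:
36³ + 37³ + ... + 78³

Use ∑_{k=1}^{n} k³ = [n(n+1)/2]², then subtract the first 35 terms.
∑_{k=1}^{78} k³ = [78×79/2]² = 3081² = 9492561
∑_{k=1}^{35} k³ = [35×36/2]² = 630² = 396900
∑_{k=36}^{78} k³ = 9492561 - 396900 = 9095661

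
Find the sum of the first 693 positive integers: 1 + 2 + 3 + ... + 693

Formula: ∑k = n(n+1)/2
= 693×694/2
= 480942/2
= 240471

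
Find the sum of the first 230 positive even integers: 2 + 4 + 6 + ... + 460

Sum of first n even numbers = n(n+1)
= 230×231
= 53130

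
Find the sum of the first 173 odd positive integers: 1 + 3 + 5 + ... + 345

Sum of first n odd numbers = n²
= 173²
= 29929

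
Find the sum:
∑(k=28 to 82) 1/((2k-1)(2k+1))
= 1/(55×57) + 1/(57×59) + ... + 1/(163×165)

Partial fractions: 1/((2k-1)(2k+1)) = (1/2)[1/(2k-1) - 1/(2k+1)]
The series telescopes:
= (1/2)[1/55 - 1/165]
= 1/165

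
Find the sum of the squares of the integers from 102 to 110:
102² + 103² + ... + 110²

Use ∑_{k=1}^{n} k² = n(n+1)(2n+1)/6, then subtract the first 101 terms.
∑_{k=1}^{110} k² = 110×111×221/6 = 449735
∑_{k=1}^{101} k² = 101×102×203/6 = 348551
∑_{k=102}^{110} k² = 449735 - 348551 = 101184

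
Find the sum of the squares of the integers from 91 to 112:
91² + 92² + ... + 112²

Use ∑_{k=1}^{n} k² = n(n+1)(2n+1)/6, then subtract the first 90 terms.
∑_{k=1}^{112} k² = 112×113×225/6 = 474600
∑_{k=1}^{90} k² = 90×91×181/6 = 247065
∑_{k=91}^{112} k² = 474600 - 247065 = 227535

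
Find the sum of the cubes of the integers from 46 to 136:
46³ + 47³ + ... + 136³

Use ∑_{k=1}^{n} k³ = [n(n+1)/2]², then subtract the first 45 terms.
∑_{k=1}^{136} k³ = [136×137/2]² = 9316² = 86787856
∑_{k=1}^{45} k³ = [45×46/2]² = 1035² = 1071225
∑_{k=46}^{136} k³ = 86787856 - 1071225 = 85716631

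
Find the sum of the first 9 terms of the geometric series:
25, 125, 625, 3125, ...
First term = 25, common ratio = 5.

Sₙ = a(1 - rⁿ) / (1 - r)
S_9 = 25(1 - 5^9) / (1 - 5)
S_9 = 25(1 - 1953125) / (-4)
S_9 = 12207025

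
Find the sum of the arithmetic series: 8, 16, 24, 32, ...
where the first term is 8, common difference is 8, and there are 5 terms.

Sₙ = n/2 × (first + last)
Last term = a + (n-1)d = 8 + (5-1)×8 = 40
S_5 = 5/2 × (8 + 40)
S_5 = 5/2 × 48 = 120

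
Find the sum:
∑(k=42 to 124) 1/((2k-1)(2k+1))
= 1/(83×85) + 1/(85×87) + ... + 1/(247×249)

Partial fractions: 1/((2k-1)(2k+1)) = (1/2)[1/(2k-1) - 1/(2k+1)]
The series telescopes:
= (1/2)[1/83 - 1/249]
= 1/249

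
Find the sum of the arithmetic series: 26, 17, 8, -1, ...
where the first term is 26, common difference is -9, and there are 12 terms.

Sₙ = n/2 × (first + last)
Last term = a + (n-1)d = 26 + (12-1)×(-9) = -73
S_12 = 12/2 × (26 + (-73))
S_12 = 12/2 × (-47) = -282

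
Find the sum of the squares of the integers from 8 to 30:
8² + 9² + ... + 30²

Use ∑_{k=1}^{n} k² = n(n+1)(2n+1)/6, then subtract the first 7 terms.
∑_{k=1}^{30} k² = 30×31×61/6 = 9455
∑_{k=1}^{7} k² = 7×8×15/6 = 140
∑_{k=8}^{30} k² = 9455 - 140 = 9315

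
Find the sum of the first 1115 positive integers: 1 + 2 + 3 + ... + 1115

Formula: ∑k = n(n+1)/2
= 1115×1116/2
= 1244340/2
= 622170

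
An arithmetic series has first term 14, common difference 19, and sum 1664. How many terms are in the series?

Using S = n/2 × [2a + (n-1)d]
1664 = n/2 × [2(14) + (n-1)(19)]
1664 = n/2 × [28 + 19n - 19]
3328 = n × [9 + 19n]
19n² + (9)n - 3328 = 0
Discriminant: Δ = (9)² - 4(19)(-3328) = 81 + 252928 = 253009
√Δ = 503
n = [-(9) + √Δ] / (2·19) = (-9 + 503) / 38 = 494 / 38 = 13
(The negative root is discarded since n must be a positive integer.)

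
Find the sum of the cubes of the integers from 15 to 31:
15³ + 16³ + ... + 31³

Use ∑_{k=1}^{n} k³ = [n(n+1)/2]², then subtract the first 14 terms.
∑_{k=1}^{31} k³ = [31×32/2]² = 496² = 246016
∑_{k=1}^{14} k³ = [14×15/2]² = 105² = 11025
∑_{k=15}^{31} k³ = 246016 - 11025 = 234991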